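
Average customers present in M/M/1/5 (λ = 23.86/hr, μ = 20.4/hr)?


ρ = 23.86/20.4 = 1.1696
L = ρ[1 − (K+1)ρ^K + Kρ^(K+1)] / [(1−ρ)(1−ρ^(K+1))]
Numerator: 1.1696·(1 − 6·2.188776 + 5·2.560010) = 0.780587
Denominator: (-0.1696)·(-1.560010) = 0.264590
L = 0.780587/0.264590 = 2.9502

Final: 2.9502


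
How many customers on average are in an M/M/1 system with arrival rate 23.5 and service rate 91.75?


ρ = λ/μ = 23.5/91.75 = 0.2561
L = ρ/(1−ρ) = 0.2561/(1 − 0.2561) = 0.2561/0.7439 = 0.3443

Final: 0.3443


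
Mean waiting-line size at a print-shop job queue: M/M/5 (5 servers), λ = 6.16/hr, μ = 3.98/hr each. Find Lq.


a = λ/μ = 1.5477; ρ = a/5 = 0.3095
P₀ = 0.212327
Lq = P₀·a^c·ρ / (c!·(1−ρ)²) = 0.212327·8.88154·0.3095/(120·0.47672)
= 0.01020

Final: 0.01020


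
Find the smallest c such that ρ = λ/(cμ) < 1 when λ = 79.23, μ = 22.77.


Stability requires cμ > λ ⇔ c > λ/μ.
λ/μ = 79.23/22.77 = 3.4796
Minimum integer c = ⌊3.4796⌋ + 1 = 4
Check: 4·22.77 = 91.08 > 79.23, while 3·22.77 = 68.31 ≤ 79.23

Final: 4 servers


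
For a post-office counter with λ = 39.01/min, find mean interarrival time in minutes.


Mean interarrival time = 1/λ = 1/39.01 minute = 0.02563 minute
In minutes: 0.02563 × 1 = 0.02563 min

Final: 0.02563 min


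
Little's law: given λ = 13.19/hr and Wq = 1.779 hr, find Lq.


Lq = λWq = 13.19·1.779 = 23.4650

Final: 23.4650


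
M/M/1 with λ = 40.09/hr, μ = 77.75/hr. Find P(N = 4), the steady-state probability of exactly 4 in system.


ρ = 40.09/77.75 = 0.5156
P_n = (1−ρ)·ρ^n = (1 − 0.5156)·0.5156^4 = 0.4844·0.070688 = 0.034239

Final: 0.034239


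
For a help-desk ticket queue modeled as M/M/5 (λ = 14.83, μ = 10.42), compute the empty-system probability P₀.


a = λ/μ = 14.83/10.42 = 1.4232; ρ = a/c = 0.2846
Σ_{k=0}^{4} a^k/k! (terms k=0..4) = 1.00000 + 1.42322 + 1.01278 + 0.48047 + 0.17096 = 4.08744
Tail: a^5/(5!(1−ρ)) = 5.83939/(120·0.7154) = 0.06802
P₀ = 1/(4.08744 + 0.06802) = 1/4.15546 = 0.240647

Final: 0.240647


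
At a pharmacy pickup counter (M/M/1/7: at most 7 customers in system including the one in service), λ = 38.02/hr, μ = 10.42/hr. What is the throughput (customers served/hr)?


ρ = 3.6488; P_K = (1−ρ)ρ^7/(1−ρ^8) = 0.725957
λ_eff = λ(1 − P_K) = 38.02·(1 − 0.725957) = 38.02·0.274043 = 10.4191 /hr

Final: 10.4191 /hr


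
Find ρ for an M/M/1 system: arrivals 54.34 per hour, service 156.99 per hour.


ρ = λ/μ = 54.34/156.99 = 0.3461

Final: 0.3461


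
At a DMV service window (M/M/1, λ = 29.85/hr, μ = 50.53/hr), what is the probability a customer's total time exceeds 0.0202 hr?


W ~ Exponential(μ−λ) for M/M/1.
μ − λ = 50.53 − 29.85 = 20.6800
P(W > t) = e^{−(μ−λ)t} = e^{−0.4177} = 0.658536

Final: 0.658536


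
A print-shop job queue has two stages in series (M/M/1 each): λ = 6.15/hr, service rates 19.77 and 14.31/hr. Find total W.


Each node sees arrival rate λ = 6.15/hr (tandem ⇒ throughput preserved).
W₁ = 1/(μ₁−λ) = 1/(19.77−6.15) = 0.07342 hr
W₂ = 1/(μ₂−λ) = 1/(14.31−6.15) = 0.12255 hr
W_total = W₁ + W₂ = 0.07342 + 0.12255 = 0.19597 hr

Final: 0.19597 hr


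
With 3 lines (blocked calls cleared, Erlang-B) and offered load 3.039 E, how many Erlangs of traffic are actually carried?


B(3,3.039) = 0.350802 (Erlang-B)
Carried load = a(1 − B) = 3.039·(1 − 0.350802) = 3.039·0.649198 = 1.9729 E

Final: 1.9729 Erlangs


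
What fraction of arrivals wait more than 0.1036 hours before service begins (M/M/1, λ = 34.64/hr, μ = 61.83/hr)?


ρ = 34.64/61.83 = 0.5602
P(Wq > t) = ρ·e^{−(μ−λ)t} = 0.5602·e^{−2.8169}
= 0.5602·0.059792 = 0.033498

Final: 0.033498


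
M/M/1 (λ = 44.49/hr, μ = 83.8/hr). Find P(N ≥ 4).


ρ = 44.49/83.8 = 0.5309
P(N ≥ n) = ρ^n = 0.5309^4 = 0.079446

Final: 0.079446


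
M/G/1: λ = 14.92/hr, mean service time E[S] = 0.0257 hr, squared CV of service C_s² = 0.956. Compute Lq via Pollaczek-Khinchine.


ρ = λ·E[S] = 14.92·0.0257 = 0.3834
Lq = ρ²(1+C_s²)/(2(1−ρ)) = 0.1470·(1+0.956)/(2·0.6166)
= 0.1470·1.9560/1.2331 = 0.23322

Final: 0.23322


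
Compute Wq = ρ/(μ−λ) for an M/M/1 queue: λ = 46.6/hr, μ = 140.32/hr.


ρ = 46.6/140.32 = 0.3321
Wq = ρ/(μ−λ) = 0.3321/(140.32 − 46.6) = 0.3321/93.72 = 0.003544 hr

Final: 0.003544 hr


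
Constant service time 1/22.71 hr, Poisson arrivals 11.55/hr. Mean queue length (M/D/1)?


ρ = 11.55/22.71 = 0.5086
M/D/1: Lq = ρ²/(2(1−ρ)) = 0.2587/(2·0.4914) = 0.26318

Final: 0.26318


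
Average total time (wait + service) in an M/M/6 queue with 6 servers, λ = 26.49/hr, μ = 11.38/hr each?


a = 2.3278; ρ = 0.3880; P₀ = 0.097153
Lq = P₀·a^c·ρ/(c!(1−ρ)²) = 0.02223
Wq = Lq/λ = 0.02223/26.49 = 0.0008393 hr
W = Wq + 1/μ = 0.0008393 + 0.08787 = 0.08871 hr

Final: 0.08871 hr


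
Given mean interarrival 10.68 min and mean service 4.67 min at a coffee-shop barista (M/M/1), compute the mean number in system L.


λ = 60/10.68 = 5.6180 /hr
μ = 60/4.67 = 12.8480 /hr
ρ = λ/μ = 5.6180/12.8480 = 0.4373
L = ρ/(1−ρ) = 0.4373/0.5627 = 0.7770

Final: 0.7770


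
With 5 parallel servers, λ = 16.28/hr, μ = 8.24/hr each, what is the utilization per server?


ρ = λ/(cμ) = 16.28/(5·8.24) = 16.28/41.20 = 0.3951

Final: 0.3951


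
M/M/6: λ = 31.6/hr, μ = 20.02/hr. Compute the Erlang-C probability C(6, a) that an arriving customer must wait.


a = λ/μ = 1.5784; ρ = a/6 = 0.2631
P₀ = 0.206229 (from M/M/c formula)
C(c,a) = [a^c/(c!(1−ρ))]·P₀ = [15.46458/(720·0.7369)]·0.206229
= 0.02915·0.206229 = 0.006011

Final: 0.006011


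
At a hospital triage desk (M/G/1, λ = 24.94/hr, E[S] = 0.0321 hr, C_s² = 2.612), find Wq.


ρ = λ·E[S] = 24.94·0.0321 = 0.8006
E[S²] = E[S]²(1+C_s²) = 0.0321²·(1+2.612) = 0.003722
Wq = λ·E[S²]/(2(1−ρ)) = 24.94·0.003722/(2·0.1994) = 0.23272 hr

Final: 0.23272 hr


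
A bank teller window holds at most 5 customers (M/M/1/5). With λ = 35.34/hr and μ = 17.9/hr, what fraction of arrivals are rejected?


ρ = λ/μ = 35.34/17.9 = 1.9743
P_K = (1−ρ)ρ^K/(1−ρ^(K+1)) = (-0.9743·29.996292)/(1 − 59.221729)
= -29.225437/-58.221729 = 0.501968

Final: 0.501968


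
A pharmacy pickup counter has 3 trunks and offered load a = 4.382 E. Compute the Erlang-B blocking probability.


B(c,a) = (a^c/c!) / Σ_{k=0}^{c} a^k/k!
a^3/3! = 14.023805
Σ terms (k=0..3): 1.00000 + 4.38200 + 9.60096 + 14.02381 = 29.006767
B = 14.023805/29.006767 = 0.483467

Final: 0.483467


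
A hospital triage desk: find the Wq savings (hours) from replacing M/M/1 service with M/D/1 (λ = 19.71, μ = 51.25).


ρ = 19.71/51.25 = 0.3846
Wq(M/M/1) = ρ/(μ−λ) = 0.3846/31.54 = 0.01219 hr
Wq(M/D/1) = ρ/(2(μ−λ)) = 0.006097 hr
Savings = 0.01219 − 0.006097 = 0.006097 hr

Final: 0.006097 hr


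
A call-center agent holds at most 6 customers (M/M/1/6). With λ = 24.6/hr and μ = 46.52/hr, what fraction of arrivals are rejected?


ρ = λ/μ = 24.6/46.52 = 0.5288
P_K = (1−ρ)ρ^K/(1−ρ^(K+1)) = (0.4712·0.021866)/(1 − 0.011563)
= 0.010303/0.988437 = 0.010424

Final: 0.010424


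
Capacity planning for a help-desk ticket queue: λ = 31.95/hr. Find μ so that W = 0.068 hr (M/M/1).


W = 1/(μ−λ) ⇒ μ − λ = 1/W = 1/0.068 = 14.7059
μ = λ + 1/W = 31.95 + 14.7059 = 46.6559 per hr

Final: 46.6559 /hr


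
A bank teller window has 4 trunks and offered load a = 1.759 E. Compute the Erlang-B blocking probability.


B(c,a) = (a^c/c!) / Σ_{k=0}^{c} a^k/k!
a^4/4! = 0.398889
Σ terms (k=0..4): 1.00000 + 1.75900 + 1.54704 + 0.90708 + 0.39889 = 5.612011
B = 0.398889/5.612011 = 0.071078

Final: 0.071078


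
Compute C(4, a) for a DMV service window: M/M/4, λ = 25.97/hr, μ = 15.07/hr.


a = λ/μ = 1.7233; ρ = a/4 = 0.4308
P₀ = 0.175232 (from M/M/c formula)
C(c,a) = [a^c/(c!(1−ρ))]·P₀ = [8.81931/(24·0.5692)]·0.175232
= 0.64562·0.175232 = 0.113133

Final: 0.113133


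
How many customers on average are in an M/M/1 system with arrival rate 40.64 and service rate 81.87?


ρ = λ/μ = 40.64/81.87 = 0.4964
L = ρ/(1−ρ) = 0.4964/(1 − 0.4964) = 0.4964/0.5036 = 0.9857

Final: 0.9857


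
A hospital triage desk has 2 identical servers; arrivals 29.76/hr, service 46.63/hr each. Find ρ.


ρ = λ/(cμ) = 29.76/(2·46.63) = 29.76/93.26 = 0.3191

Final: 0.3191


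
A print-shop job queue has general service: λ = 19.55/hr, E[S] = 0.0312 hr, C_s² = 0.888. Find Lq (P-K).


ρ = λ·E[S] = 19.55·0.0312 = 0.6100
Lq = ρ²(1+C_s²)/(2(1−ρ)) = 0.3721·(1+0.888)/(2·0.3900)
= 0.3721·1.8880/0.7801 = 0.90046

Final: 0.90046


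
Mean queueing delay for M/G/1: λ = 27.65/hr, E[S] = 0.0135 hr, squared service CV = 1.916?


ρ = λ·E[S] = 27.65·0.0135 = 0.3733
E[S²] = E[S]²(1+C_s²) = 0.0135²·(1+1.916) = 0.0005314
Wq = λ·E[S²]/(2(1−ρ)) = 27.65·0.0005314/(2·0.6267) = 0.01172 hr

Final: 0.01172 hr


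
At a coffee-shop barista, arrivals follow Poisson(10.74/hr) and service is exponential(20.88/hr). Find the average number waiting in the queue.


ρ = 10.74/20.88 = 0.5144
Lq = ρ²/(1−ρ) = 0.2646/0.4856 = 0.5448

Final: 0.5448


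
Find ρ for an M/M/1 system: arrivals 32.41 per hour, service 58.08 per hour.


ρ = λ/μ = 32.41/58.08 = 0.5580

Final: 0.5580


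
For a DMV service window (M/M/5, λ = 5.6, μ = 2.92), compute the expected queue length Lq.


a = λ/μ = 1.9178; ρ = a/5 = 0.3836
P₀ = 0.146054
Lq = P₀·a^c·ρ / (c!·(1−ρ)²) = 0.146054·25.94334·0.3836/(120·0.38000)
= 0.03187

Final: 0.03187


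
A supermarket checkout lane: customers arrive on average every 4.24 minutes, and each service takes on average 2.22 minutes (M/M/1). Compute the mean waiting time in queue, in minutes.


λ = 60/4.24 = 14.1509 /hr
μ = 60/2.22 = 27.0270 /hr
ρ = λ/μ = 14.1509/27.0270 = 0.5236
Wq = ρ/(μ−λ) = 0.5236/(27.0270−14.1509) = 0.04066 hr
In minutes: 0.04066·60 = 2.440 min

Final: 2.440 min


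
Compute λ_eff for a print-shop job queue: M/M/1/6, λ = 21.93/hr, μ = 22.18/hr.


ρ = 0.9887; P_K = (1−ρ)ρ^6/(1−ρ^7) = 0.138045
λ_eff = λ(1 − P_K) = 21.93·(1 − 0.138045) = 21.93·0.861955 = 18.9027 /hr

Final: 18.9027 /hr


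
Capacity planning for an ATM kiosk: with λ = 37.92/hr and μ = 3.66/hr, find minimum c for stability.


Stability requires cμ > λ ⇔ c > λ/μ.
λ/μ = 37.92/3.66 = 10.3607
Minimum integer c = ⌊10.3607⌋ + 1 = 11
Check: 11·3.66 = 40.26 > 37.92, while 10·3.66 = 36.60 ≤ 37.92

Final: 11 servers


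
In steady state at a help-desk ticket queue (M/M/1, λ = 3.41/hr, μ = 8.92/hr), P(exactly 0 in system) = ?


ρ = 3.41/8.92 = 0.3823
P_n = (1−ρ)·ρ^n = (1 − 0.3823)·0.3823^0 = 0.6177·1.000000 = 0.617713

Final: 0.617713


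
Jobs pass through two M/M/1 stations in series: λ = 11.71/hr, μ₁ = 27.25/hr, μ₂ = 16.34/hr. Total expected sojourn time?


Each node sees arrival rate λ = 11.71/hr (tandem ⇒ throughput preserved).
W₁ = 1/(μ₁−λ) = 1/(27.25−11.71) = 0.06435 hr
W₂ = 1/(μ₂−λ) = 1/(16.34−11.71) = 0.21598 hr
W_total = W₁ + W₂ = 0.06435 + 0.21598 = 0.28033 hr

Final: 0.28033 hr


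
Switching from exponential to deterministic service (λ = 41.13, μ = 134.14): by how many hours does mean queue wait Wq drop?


ρ = 41.13/134.14 = 0.3066
Wq(M/M/1) = ρ/(μ−λ) = 0.3066/93.01 = 0.003297 hr
Wq(M/D/1) = ρ/(2(μ−λ)) = 0.001648 hr
Savings = 0.003297 − 0.001648 = 0.001648 hr

Final: 0.001648 hr


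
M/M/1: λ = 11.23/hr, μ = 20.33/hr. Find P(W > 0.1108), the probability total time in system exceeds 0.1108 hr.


W ~ Exponential(μ−λ) for M/M/1.
μ − λ = 20.33 − 11.23 = 9.1000
P(W > t) = e^{−(μ−λ)t} = e^{−1.0083} = 0.364846

Final: 0.364846


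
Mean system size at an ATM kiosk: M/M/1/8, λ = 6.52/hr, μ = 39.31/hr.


ρ = 6.52/39.31 = 0.1659
L = ρ[1 − (K+1)ρ^K + Kρ^(K+1)] / [(1−ρ)(1−ρ^(K+1))]
Numerator: 0.1659·(1 − 9·0.0000005727 + 8·0.00000009500) = 0.165860
Denominator: (0.8341)·(1.000000) = 0.834139
L = 0.165860/0.834139 = 0.1988

Final: 0.1988


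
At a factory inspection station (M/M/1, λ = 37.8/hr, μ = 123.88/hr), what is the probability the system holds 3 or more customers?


ρ = 37.8/123.88 = 0.3051
P(N ≥ n) = ρ^n = 0.3051^3 = 0.028410

Final: 0.028410


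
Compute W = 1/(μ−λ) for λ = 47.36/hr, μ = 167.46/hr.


W = 1/(μ−λ) = 1/(167.46 − 47.36) = 1/120.10 = 0.008326 hr

Final: 0.008326 hr


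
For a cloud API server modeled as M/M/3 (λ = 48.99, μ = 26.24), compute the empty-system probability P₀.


a = λ/μ = 48.99/26.24 = 1.8670; ρ = a/c = 0.6223
Σ_{k=0}^{2} a^k/k! (terms k=0..2) = 1.00000 + 1.86700 + 1.74284 = 4.60984
Tail: a^3/(3!(1−ρ)) = 6.50775/(6·0.3777) = 2.87190
P₀ = 1/(4.60984 + 2.87190) = 1/7.48174 = 0.133659

Final: 0.133659


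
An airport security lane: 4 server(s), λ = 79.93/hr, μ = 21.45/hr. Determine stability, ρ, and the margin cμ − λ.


Total capacity cμ = 4·21.45 = 85.80/hr
ρ = λ/(cμ) = 79.93/85.80 = 0.9316
Stable ⇔ ρ < 1: YES
Spare capacity = cμ − λ = 85.80 − 79.93 = 5.87/hr

Final: ρ = 0.9316; stable; margin = 5.87/hr


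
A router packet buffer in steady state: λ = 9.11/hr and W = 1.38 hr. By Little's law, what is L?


L = λW = 9.11·1.38 = 12.5718

Final: 12.5718


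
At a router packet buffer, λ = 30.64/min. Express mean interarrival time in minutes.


Mean interarrival time = 1/λ = 1/30.64 minute = 0.03264 minute
In minutes: 0.03264 × 1 = 0.03264 min

Final: 0.03264 min


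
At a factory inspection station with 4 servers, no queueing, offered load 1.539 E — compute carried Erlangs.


B(4,1.539) = 0.051209 (Erlang-B)
Carried load = a(1 − B) = 1.539·(1 − 0.051209) = 1.539·0.948791 = 1.4602 E

Final: 1.4602 Erlangs


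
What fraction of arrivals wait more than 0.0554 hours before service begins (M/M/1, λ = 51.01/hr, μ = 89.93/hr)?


ρ = 51.01/89.93 = 0.5672
P(Wq > t) = ρ·e^{−(μ−λ)t} = 0.5672·e^{−2.1562}
= 0.5672·0.115768 = 0.065666

Final: 0.065666


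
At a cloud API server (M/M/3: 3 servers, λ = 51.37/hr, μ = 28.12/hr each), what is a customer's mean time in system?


a = 1.8268; ρ = 0.6089; P₀ = 0.140970
Lq = P₀·a^c·ρ/(c!(1−ρ)²) = 0.57035
Wq = Lq/λ = 0.57035/51.37 = 0.01110 hr
W = Wq + 1/μ = 0.01110 + 0.03556 = 0.04666 hr

Final: 0.04666 hr


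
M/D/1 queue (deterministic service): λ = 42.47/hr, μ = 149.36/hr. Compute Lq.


ρ = 42.47/149.36 = 0.2843
M/D/1: Lq = ρ²/(2(1−ρ)) = 0.08085/(2·0.7157) = 0.05649

Final: 0.05649


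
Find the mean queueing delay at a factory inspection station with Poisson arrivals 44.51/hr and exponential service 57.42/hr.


ρ = 44.51/57.42 = 0.7752
Wq = ρ/(μ−λ) = 0.7752/(57.42 − 44.51) = 0.7752/12.91 = 0.06004 hr

Final: 0.06004 hr


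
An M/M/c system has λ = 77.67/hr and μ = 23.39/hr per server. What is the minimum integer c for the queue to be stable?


Stability requires cμ > λ ⇔ c > λ/μ.
λ/μ = 77.67/23.39 = 3.3206
Minimum integer c = ⌊3.3206⌋ + 1 = 4
Check: 4·23.39 = 93.56 > 77.67, while 3·23.39 = 70.17 ≤ 77.67

Final: 4 servers


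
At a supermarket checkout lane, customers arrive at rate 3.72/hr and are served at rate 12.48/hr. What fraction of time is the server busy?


ρ = λ/μ = 3.72/12.48 = 0.2981

Final: 0.2981


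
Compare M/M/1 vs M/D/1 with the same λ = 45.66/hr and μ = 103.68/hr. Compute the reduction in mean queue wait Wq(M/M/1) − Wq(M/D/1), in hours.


ρ = 45.66/103.68 = 0.4404
Wq(M/M/1) = ρ/(μ−λ) = 0.4404/58.02 = 0.007590 hr
Wq(M/D/1) = ρ/(2(μ−λ)) = 0.003795 hr
Savings = 0.007590 − 0.003795 = 0.003795 hr

Final: 0.003795 hr


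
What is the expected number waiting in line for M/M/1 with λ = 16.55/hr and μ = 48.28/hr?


ρ = 16.55/48.28 = 0.3428
Lq = ρ²/(1−ρ) = 0.1175/0.6572 = 0.1788

Final: 0.1788


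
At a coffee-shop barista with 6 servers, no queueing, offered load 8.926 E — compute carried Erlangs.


B(6,8.926) = 0.437004 (Erlang-B)
Carried load = a(1 − B) = 8.926·(1 − 0.437004) = 8.926·0.562996 = 5.0253 E

Final: 5.0253 Erlangs


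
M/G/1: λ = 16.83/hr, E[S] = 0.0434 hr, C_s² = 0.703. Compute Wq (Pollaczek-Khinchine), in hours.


ρ = λ·E[S] = 16.83·0.0434 = 0.7304
E[S²] = E[S]²(1+C_s²) = 0.0434²·(1+0.703) = 0.003208
Wq = λ·E[S²]/(2(1−ρ)) = 16.83·0.003208/(2·0.2696) = 0.10013 hr

Final: 0.10013 hr


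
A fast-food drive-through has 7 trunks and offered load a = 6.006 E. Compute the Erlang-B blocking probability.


B(c,a) = (a^c/c!) / Σ_{k=0}^{c} a^k/k!
a^7/7! = 55.932825
Σ terms (k=0..7): 1.00000 + 6.00600 + 18.03602 + 36.10811 + 54.21632 + 65.12465 + 65.18977 + 55.93283 = 301.613698
B = 55.932825/301.613698 = 0.185445

Final: 0.185445


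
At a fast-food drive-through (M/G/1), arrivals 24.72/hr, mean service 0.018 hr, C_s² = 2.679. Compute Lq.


ρ = λ·E[S] = 24.72·0.018 = 0.4450
Lq = ρ²(1+C_s²)/(2(1−ρ)) = 0.1980·(1+2.679)/(2·0.5550)
= 0.1980·3.6790/1.1101 = 0.65617

Final: 0.65617


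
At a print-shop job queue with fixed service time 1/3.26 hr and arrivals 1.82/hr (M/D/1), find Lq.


ρ = 1.82/3.26 = 0.5583
M/D/1: Lq = ρ²/(2(1−ρ)) = 0.3117/(2·0.4417) = 0.35280

Final: 0.35280


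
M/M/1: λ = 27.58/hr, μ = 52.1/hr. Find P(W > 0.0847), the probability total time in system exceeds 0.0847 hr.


W ~ Exponential(μ−λ) for M/M/1.
μ − λ = 52.1 − 27.58 = 24.5200
P(W > t) = e^{−(μ−λ)t} = e^{−2.0768} = 0.125325

Final: 0.125325


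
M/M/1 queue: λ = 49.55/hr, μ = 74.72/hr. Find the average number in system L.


ρ = λ/μ = 49.55/74.72 = 0.6631
L = ρ/(1−ρ) = 0.6631/(1 − 0.6631) = 0.6631/0.3369 = 1.9686

Final: 1.9686


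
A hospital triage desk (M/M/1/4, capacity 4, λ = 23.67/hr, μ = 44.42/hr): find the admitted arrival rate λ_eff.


ρ = 0.5329; P_K = (1−ρ)ρ^4/(1−ρ^5) = 0.039354
λ_eff = λ(1 − P_K) = 23.67·(1 − 0.039354) = 23.67·0.960646 = 22.7385 /hr

Final: 22.7385 /hr


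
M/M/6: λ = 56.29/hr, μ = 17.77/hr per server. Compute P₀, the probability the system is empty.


a = λ/μ = 56.29/17.77 = 3.1677; ρ = a/c = 0.5279
Σ_{k=0}^{5} a^k/k! (terms k=0..5) = 1.00000 + 3.16770 + 5.01716 + 5.29761 + 4.19531 + 2.65790 = 21.33567
Tail: a^6/(6!(1−ρ)) = 1010.32925/(720·0.4721) = 2.97264
P₀ = 1/(21.33567 + 2.97264) = 1/24.30831 = 0.041138

Final: 0.041138


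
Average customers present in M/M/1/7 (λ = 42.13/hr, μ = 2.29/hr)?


ρ = 42.13/2.29 = 18.3974
L = ρ[1 − (K+1)ρ^K + Kρ^(K+1)] / [(1−ρ)(1−ρ^(K+1))]
Numerator: 18.3974·(1 − 8·713332214.585993 + 7·13123443755.680290) = 1585071313723.031006
Denominator: (-17.3974)·(-13123443754.680290) = 228313536762.647491
L = 1585071313723.031006/228313536762.647491 = 6.9425

Final: 6.9425


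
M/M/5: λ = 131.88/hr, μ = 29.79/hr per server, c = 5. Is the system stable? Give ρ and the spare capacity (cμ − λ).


Total capacity cμ = 5·29.79 = 148.95/hr
ρ = λ/(cμ) = 131.88/148.95 = 0.8854
Stable ⇔ ρ < 1: YES
Spare capacity = cμ − λ = 148.95 − 131.88 = 17.07/hr

Final: ρ = 0.8854; stable; margin = 17.07/hr


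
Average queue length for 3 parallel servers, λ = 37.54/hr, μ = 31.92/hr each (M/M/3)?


a = λ/μ = 1.1761; ρ = a/3 = 0.3920
P₀ = 0.301791
Lq = P₀·a^c·ρ / (c!·(1−ρ)²) = 0.301791·1.62665·0.3920/(6·0.36964)
= 0.08677

Final: 0.08677


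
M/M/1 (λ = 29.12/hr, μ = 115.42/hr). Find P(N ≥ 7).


ρ = 29.12/115.42 = 0.2523
P(N ≥ n) = ρ^n = 0.2523^7 = 0.00006507

Final: 0.00006507


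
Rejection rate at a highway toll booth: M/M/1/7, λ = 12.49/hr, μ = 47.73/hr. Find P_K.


ρ = λ/μ = 12.49/47.73 = 0.2617
P_K = (1−ρ)ρ^K/(1−ρ^(K+1)) = (0.7383·0.00008402)/(1 − 0.00002199)
= 0.00006204/0.999978 = 0.00006204

Final: 0.00006204


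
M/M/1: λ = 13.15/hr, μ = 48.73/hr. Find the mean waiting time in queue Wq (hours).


ρ = 13.15/48.73 = 0.2699
Wq = ρ/(μ−λ) = 0.2699/(48.73 − 13.15) = 0.2699/35.58 = 0.007584 hr

Final: 0.007584 hr


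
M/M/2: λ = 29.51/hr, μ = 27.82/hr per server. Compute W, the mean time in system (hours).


a = 1.0607; ρ = 0.5304; P₀ = 0.306870
Lq = P₀·a^c·ρ/(c!(1−ρ)²) = 0.41517
Wq = Lq/λ = 0.41517/29.51 = 0.01407 hr
W = Wq + 1/μ = 0.01407 + 0.03595 = 0.05001 hr

Final: 0.05001 hr


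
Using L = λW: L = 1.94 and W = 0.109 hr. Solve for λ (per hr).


λ = L/W = 1.94/0.109 = 17.7982 /hr

Final: 17.7982 /hr


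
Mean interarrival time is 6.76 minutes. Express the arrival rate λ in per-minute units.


λ = 1/(interarrival time) in consistent units.
1 minute = 1 min, so λ = 1/6.76 = 0.1479 per minute

Final: 0.1479 /min


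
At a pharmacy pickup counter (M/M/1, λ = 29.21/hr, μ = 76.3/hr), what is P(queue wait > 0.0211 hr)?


ρ = 29.21/76.3 = 0.3828
P(Wq > t) = ρ·e^{−(μ−λ)t} = 0.3828·e^{−0.9936}
= 0.3828·0.370242 = 0.141740

Final: 0.141740


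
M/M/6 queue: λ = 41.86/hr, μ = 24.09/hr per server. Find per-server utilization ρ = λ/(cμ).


ρ = λ/(cμ) = 41.86/(6·24.09) = 41.86/144.54 = 0.2896

Final: 0.2896


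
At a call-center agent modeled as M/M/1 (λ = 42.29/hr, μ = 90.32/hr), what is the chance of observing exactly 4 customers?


ρ = 42.29/90.32 = 0.4682
P_n = (1−ρ)·ρ^n = (1 − 0.4682)·0.4682^4 = 0.5318·0.048063 = 0.025559

Final: 0.025559


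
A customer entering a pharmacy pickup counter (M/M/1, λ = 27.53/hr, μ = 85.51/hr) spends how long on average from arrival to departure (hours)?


W = 1/(μ−λ) = 1/(85.51 − 27.53) = 1/57.98 = 0.01725 hr

Final: 0.01725 hr


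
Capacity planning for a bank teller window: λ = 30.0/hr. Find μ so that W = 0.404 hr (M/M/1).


W = 1/(μ−λ) ⇒ μ − λ = 1/W = 1/0.404 = 2.4752
μ = λ + 1/W = 30.0 + 2.4752 = 32.4752 per hr

Final: 32.4752 /hr


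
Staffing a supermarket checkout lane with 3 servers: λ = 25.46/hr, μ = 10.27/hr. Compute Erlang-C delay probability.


a = λ/μ = 2.4791; ρ = a/3 = 0.8264
P₀ = 0.047225 (from M/M/c formula)
C(c,a) = [a^c/(c!(1−ρ))]·P₀ = [15.23575/(6·0.1736)]·0.047225
= 14.62347·0.047225 = 0.690587

Final: 0.690587


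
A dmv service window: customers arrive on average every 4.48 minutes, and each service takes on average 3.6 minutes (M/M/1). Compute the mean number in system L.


λ = 60/4.48 = 13.3929 /hr
μ = 60/3.6 = 16.6667 /hr
ρ = λ/μ = 13.3929/16.6667 = 0.8036
L = ρ/(1−ρ) = 0.8036/0.1964 = 4.0909

Final: 4.0909


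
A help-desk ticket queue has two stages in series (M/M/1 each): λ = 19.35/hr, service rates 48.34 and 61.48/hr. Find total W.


Each node sees arrival rate λ = 19.35/hr (tandem ⇒ throughput preserved).
W₁ = 1/(μ₁−λ) = 1/(48.34−19.35) = 0.03449 hr
W₂ = 1/(μ₂−λ) = 1/(61.48−19.35) = 0.02374 hr
W_total = W₁ + W₂ = 0.03449 + 0.02374 = 0.05823 hr

Final: 0.05823 hr


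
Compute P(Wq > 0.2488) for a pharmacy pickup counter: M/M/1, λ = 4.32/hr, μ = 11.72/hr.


ρ = 4.32/11.72 = 0.3686
P(Wq > t) = ρ·e^{−(μ−λ)t} = 0.3686·e^{−1.8411}
= 0.3686·0.158640 = 0.058475

Final: 0.058475


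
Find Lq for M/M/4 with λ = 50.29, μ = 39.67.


a = λ/μ = 1.2677; ρ = a/4 = 0.3169
P₀ = 0.280242
Lq = P₀·a^c·ρ / (c!·(1−ρ)²) = 0.280242·2.58272·0.3169/(24·0.46659)
= 0.02048

Final: 0.02048


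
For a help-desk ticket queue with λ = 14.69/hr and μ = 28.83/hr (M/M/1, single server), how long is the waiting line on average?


ρ = 14.69/28.83 = 0.5095
Lq = ρ²/(1−ρ) = 0.2596/0.4905 = 0.5294

Final: 0.5294


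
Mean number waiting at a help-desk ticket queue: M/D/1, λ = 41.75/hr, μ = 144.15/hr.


ρ = 41.75/144.15 = 0.2896
M/D/1: Lq = ρ²/(2(1−ρ)) = 0.08388/(2·0.7104) = 0.05904

Final: 0.05904


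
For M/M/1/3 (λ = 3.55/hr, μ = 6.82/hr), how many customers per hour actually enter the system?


ρ = 0.5205; P_K = (1−ρ)ρ^3/(1−ρ^4) = 0.072981
λ_eff = λ(1 − P_K) = 3.55·(1 − 0.072981) = 3.55·0.927019 = 3.2909 /hr

Final: 3.2909 /hr


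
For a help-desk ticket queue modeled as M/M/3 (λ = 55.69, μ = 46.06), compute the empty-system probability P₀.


a = λ/μ = 55.69/46.06 = 1.2091; ρ = a/c = 0.4030
Σ_{k=0}^{2} a^k/k! (terms k=0..2) = 1.00000 + 1.20908 + 0.73093 = 2.94001
Tail: a^3/(3!(1−ρ)) = 1.76750/(6·0.5970) = 0.49346
P₀ = 1/(2.94001 + 0.49346) = 1/3.43347 = 0.291251

Final: 0.291251


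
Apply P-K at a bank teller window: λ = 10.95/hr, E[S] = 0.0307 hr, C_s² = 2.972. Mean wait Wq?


ρ = λ·E[S] = 10.95·0.0307 = 0.3362
E[S²] = E[S]²(1+C_s²) = 0.0307²·(1+2.972) = 0.003744
Wq = λ·E[S²]/(2(1−ρ)) = 10.95·0.003744/(2·0.6638) = 0.03088 hr

Final: 0.03088 hr


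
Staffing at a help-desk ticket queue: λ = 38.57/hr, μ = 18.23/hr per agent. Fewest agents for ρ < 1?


Stability requires cμ > λ ⇔ c > λ/μ.
λ/μ = 38.57/18.23 = 2.1157
Minimum integer c = ⌊2.1157⌋ + 1 = 3
Check: 3·18.23 = 54.69 > 38.57, while 2·18.23 = 36.46 ≤ 38.57

Final: 3 servers


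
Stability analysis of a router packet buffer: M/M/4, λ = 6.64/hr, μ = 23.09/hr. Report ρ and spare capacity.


Total capacity cμ = 4·23.09 = 92.36/hr
ρ = λ/(cμ) = 6.64/92.36 = 0.07189
Stable ⇔ ρ < 1: YES
Spare capacity = cμ − λ = 92.36 − 6.64 = 85.72/hr

Final: ρ = 0.07189; stable; margin = 85.72/hr


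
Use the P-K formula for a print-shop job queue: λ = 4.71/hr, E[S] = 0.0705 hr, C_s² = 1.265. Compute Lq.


ρ = λ·E[S] = 4.71·0.0705 = 0.3321
Lq = ρ²(1+C_s²)/(2(1−ρ)) = 0.1103·(1+1.265)/(2·0.6679)
= 0.1103·2.2650/1.3359 = 0.18695

Final: 0.18695


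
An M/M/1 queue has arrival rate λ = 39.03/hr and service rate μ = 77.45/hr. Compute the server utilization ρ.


ρ = λ/μ = 39.03/77.45 = 0.5039

Final: 0.5039


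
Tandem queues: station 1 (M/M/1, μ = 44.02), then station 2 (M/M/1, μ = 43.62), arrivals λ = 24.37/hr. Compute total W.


Each node sees arrival rate λ = 24.37/hr (tandem ⇒ throughput preserved).
W₁ = 1/(μ₁−λ) = 1/(44.02−24.37) = 0.05089 hr
W₂ = 1/(μ₂−λ) = 1/(43.62−24.37) = 0.05195 hr
W_total = W₁ + W₂ = 0.05089 + 0.05195 = 0.10284 hr

Final: 0.10284 hr


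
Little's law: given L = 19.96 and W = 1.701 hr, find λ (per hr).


λ = L/W = 19.96/1.701 = 11.7343 /hr

Final: 11.7343 /hr


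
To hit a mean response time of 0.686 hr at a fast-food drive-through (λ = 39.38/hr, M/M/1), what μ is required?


W = 1/(μ−λ) ⇒ μ − λ = 1/W = 1/0.686 = 1.4577
μ = λ + 1/W = 39.38 + 1.4577 = 40.8377 per hr

Final: 40.8377 /hr


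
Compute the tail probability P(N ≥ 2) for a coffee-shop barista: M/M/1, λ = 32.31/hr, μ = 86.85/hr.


ρ = 32.31/86.85 = 0.3720
P(N ≥ n) = ρ^n = 0.3720^2 = 0.138399

Final: 0.138399


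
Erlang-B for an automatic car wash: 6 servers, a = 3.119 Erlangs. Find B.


B(c,a) = (a^c/c!) / Σ_{k=0}^{c} a^k/k!
a^6/6! = 1.278674
Σ terms (k=0..6): 1.00000 + 3.11900 + 4.86408 + 5.05702 + 3.94321 + 2.45978 + 1.27867 = 21.721766
B = 1.278674/21.721766 = 0.058866

Final: 0.058866


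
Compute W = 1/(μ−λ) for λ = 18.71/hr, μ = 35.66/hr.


W = 1/(μ−λ) = 1/(35.66 − 18.71) = 1/16.95 = 0.05900 hr

Final: 0.05900 hr


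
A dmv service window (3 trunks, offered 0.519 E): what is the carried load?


B(3,0.519) = 0.013894 (Erlang-B)
Carried load = a(1 − B) = 0.519·(1 − 0.013894) = 0.519·0.986106 = 0.5118 E

Final: 0.5118 Erlangs


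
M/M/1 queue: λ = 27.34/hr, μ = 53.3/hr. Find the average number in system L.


ρ = λ/μ = 27.34/53.3 = 0.5129
L = ρ/(1−ρ) = 0.5129/(1 − 0.5129) = 0.5129/0.4871 = 1.0532

Final: 1.0532


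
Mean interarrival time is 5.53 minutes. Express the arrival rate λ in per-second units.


λ = 1/(interarrival time) in consistent units.
1 second = 0.0166667 min, so λ = 0.0166667/5.53 = 0.003014 per second

Final: 0.003014 /sec


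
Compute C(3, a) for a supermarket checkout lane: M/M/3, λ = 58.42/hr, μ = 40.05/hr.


a = λ/μ = 1.4587; ρ = a/3 = 0.4862
P₀ = 0.220781 (from M/M/c formula)
C(c,a) = [a^c/(c!(1−ρ))]·P₀ = [3.10368/(6·0.5138)]·0.220781
= 1.00682·0.220781 = 0.222288

Final: 0.222288


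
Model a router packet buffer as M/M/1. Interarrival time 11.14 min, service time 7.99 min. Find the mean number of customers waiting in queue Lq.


λ = 60/11.14 = 5.3860 /hr
μ = 60/7.99 = 7.5094 /hr
ρ = λ/μ = 5.3860/7.5094 = 0.7172
Lq = ρ²/(1−ρ) = 0.5144/0.2828 = 1.8193

Final: 1.8193


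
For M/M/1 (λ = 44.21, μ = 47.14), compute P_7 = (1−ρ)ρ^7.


ρ = 44.21/47.14 = 0.9378
P_n = (1−ρ)·ρ^n = (1 − 0.9378)·0.9378^7 = 0.06216·0.638141 = 0.039664

Final: 0.039664


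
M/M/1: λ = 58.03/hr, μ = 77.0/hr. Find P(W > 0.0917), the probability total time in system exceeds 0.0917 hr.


W ~ Exponential(μ−λ) for M/M/1.
μ − λ = 77.0 − 58.03 = 18.9700
P(W > t) = e^{−(μ−λ)t} = e^{−1.7395} = 0.175600

Final: 0.175600


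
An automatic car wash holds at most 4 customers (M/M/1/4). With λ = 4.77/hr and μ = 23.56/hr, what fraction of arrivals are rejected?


ρ = λ/μ = 4.77/23.56 = 0.2025
P_K = (1−ρ)ρ^K/(1−ρ^(K+1)) = (0.7975·0.001680)/(1 − 0.0003402)
= 0.001340/0.999660 = 0.001341

Final: 0.001341


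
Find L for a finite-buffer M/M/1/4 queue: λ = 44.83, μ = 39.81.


ρ = 44.83/39.81 = 1.1261
L = ρ[1 − (K+1)ρ^K + Kρ^(K+1)] / [(1−ρ)(1−ρ^(K+1))]
Numerator: 1.1261·(1 − 5·1.608075 + 4·1.810851) = 0.228634
Denominator: (-0.1261)·(-0.810851) = 0.102248
L = 0.228634/0.102248 = 2.2361

Final: 2.2361


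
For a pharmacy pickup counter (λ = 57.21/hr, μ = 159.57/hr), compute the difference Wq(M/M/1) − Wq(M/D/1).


ρ = 57.21/159.57 = 0.3585
Wq(M/M/1) = ρ/(μ−λ) = 0.3585/102.36 = 0.003503 hr
Wq(M/D/1) = ρ/(2(μ−λ)) = 0.001751 hr
Savings = 0.003503 − 0.001751 = 0.001751 hr

Final: 0.001751 hr


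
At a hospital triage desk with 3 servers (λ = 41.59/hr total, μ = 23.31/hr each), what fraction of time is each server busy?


ρ = λ/(cμ) = 41.59/(3·23.31) = 41.59/69.93 = 0.5947

Final: 0.5947


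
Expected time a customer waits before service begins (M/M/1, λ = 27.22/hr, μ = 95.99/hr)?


ρ = 27.22/95.99 = 0.2836
Wq = ρ/(μ−λ) = 0.2836/(95.99 − 27.22) = 0.2836/68.77 = 0.004123 hr

Final: 0.004123 hr


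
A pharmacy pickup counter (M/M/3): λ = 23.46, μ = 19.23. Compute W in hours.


a = 1.2200; ρ = 0.4067; P₀ = 0.287840
Lq = P₀·a^c·ρ/(c!(1−ρ)²) = 0.10061
Wq = Lq/λ = 0.10061/23.46 = 0.004289 hr
W = Wq + 1/μ = 0.004289 + 0.05200 = 0.05629 hr

Final: 0.05629 hr


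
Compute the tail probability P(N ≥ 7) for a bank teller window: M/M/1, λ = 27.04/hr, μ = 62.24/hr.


ρ = 27.04/62.24 = 0.4344
P(N ≥ n) = ρ^n = 0.4344^7 = 0.002921

Final: 0.002921


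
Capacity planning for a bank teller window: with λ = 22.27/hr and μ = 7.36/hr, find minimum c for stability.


Stability requires cμ > λ ⇔ c > λ/μ.
λ/μ = 22.27/7.36 = 3.0258
Minimum integer c = ⌊3.0258⌋ + 1 = 4
Check: 4·7.36 = 29.44 > 22.27, while 3·7.36 = 22.08 ≤ 22.27

Final: 4 servers


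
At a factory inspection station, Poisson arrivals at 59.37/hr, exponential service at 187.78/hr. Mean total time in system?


W = 1/(μ−λ) = 1/(187.78 − 59.37) = 1/128.41 = 0.007788 hr

Final: 0.007788 hr


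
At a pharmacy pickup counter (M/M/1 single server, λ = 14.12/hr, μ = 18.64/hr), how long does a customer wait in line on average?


ρ = 14.12/18.64 = 0.7575
Wq = ρ/(μ−λ) = 0.7575/(18.64 − 14.12) = 0.7575/4.52 = 0.1676 hr

Final: 0.1676 hr


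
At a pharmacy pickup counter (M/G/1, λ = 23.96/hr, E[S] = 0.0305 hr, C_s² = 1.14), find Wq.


ρ = λ·E[S] = 23.96·0.0305 = 0.7308
E[S²] = E[S]²(1+C_s²) = 0.0305²·(1+1.14) = 0.001991
Wq = λ·E[S²]/(2(1−ρ)) = 23.96·0.001991/(2·0.2692) = 0.08859 hr

Final: 0.08859 hr


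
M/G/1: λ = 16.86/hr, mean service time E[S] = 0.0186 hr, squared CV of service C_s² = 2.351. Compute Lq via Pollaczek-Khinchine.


ρ = λ·E[S] = 16.86·0.0186 = 0.3136
Lq = ρ²(1+C_s²)/(2(1−ρ)) = 0.09834·(1+2.351)/(2·0.6864)
= 0.09834·3.3510/1.3728 = 0.24005

Final: 0.24005


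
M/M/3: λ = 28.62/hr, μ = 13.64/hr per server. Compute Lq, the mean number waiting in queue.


a = λ/μ = 2.0982; ρ = a/3 = 0.6994
P₀ = 0.095954
Lq = P₀·a^c·ρ / (c!·(1−ρ)²) = 0.095954·9.23774·0.6994/(6·0.09035)
= 1.14360

Final: 1.14360


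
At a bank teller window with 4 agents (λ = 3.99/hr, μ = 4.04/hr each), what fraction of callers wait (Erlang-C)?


a = λ/μ = 0.9876; ρ = a/4 = 0.2469
P₀ = 0.371952 (from M/M/c formula)
C(c,a) = [a^c/(c!(1−ρ))]·P₀ = [0.95141/(24·0.7531)]·0.371952
= 0.05264·0.371952 = 0.019579

Final: 0.019579


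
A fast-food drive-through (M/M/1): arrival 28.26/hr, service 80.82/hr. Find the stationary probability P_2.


ρ = 28.26/80.82 = 0.3497
P_n = (1−ρ)·ρ^n = (1 − 0.3497)·0.3497^2 = 0.6503·0.122266 = 0.079514

Final: 0.079514


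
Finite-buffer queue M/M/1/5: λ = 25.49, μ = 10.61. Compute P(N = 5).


ρ = λ/μ = 25.49/10.61 = 2.4025
P_K = (1−ρ)ρ^K/(1−ρ^(K+1)) = (-1.4025·80.033583)/(1 − 192.276722)
= -112.243139/-191.276722 = 0.586810

Final: 0.586810


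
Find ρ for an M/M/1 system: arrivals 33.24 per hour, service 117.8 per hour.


ρ = λ/μ = 33.24/117.8 = 0.2822

Final: 0.2822


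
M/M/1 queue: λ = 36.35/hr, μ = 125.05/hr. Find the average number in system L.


ρ = λ/μ = 36.35/125.05 = 0.2907
L = ρ/(1−ρ) = 0.2907/(1 − 0.2907) = 0.2907/0.7093 = 0.4098

Final: 0.4098


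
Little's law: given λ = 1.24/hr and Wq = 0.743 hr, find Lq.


Lq = λWq = 1.24·0.743 = 0.9213

Final: 0.9213


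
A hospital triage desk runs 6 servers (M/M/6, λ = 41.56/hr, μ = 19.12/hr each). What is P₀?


a = λ/μ = 41.56/19.12 = 2.1736; ρ = a/c = 0.3623
Σ_{k=0}^{5} a^k/k! (terms k=0..5) = 1.00000 + 2.17364 + 2.36236 + 1.71164 + 0.93012 + 0.40435 = 8.58210
Tail: a^6/(6!(1−ρ)) = 105.46926/(720·0.6377) = 0.22970
P₀ = 1/(8.58210 + 0.22970) = 1/8.81180 = 0.113484

Final: 0.113484


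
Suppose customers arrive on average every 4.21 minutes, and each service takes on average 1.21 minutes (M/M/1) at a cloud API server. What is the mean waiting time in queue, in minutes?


λ = 60/4.21 = 14.2518 /hr
μ = 60/1.21 = 49.5868 /hr
ρ = λ/μ = 14.2518/49.5868 = 0.2874
Wq = ρ/(μ−λ) = 0.2874/(49.5868−14.2518) = 0.008134 hr
In minutes: 0.008134·60 = 0.4880 min

Final: 0.4880 min


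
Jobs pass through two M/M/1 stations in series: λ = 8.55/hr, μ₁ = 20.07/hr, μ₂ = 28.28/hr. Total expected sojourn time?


Each node sees arrival rate λ = 8.55/hr (tandem ⇒ throughput preserved).
W₁ = 1/(μ₁−λ) = 1/(20.07−8.55) = 0.08681 hr
W₂ = 1/(μ₂−λ) = 1/(28.28−8.55) = 0.05068 hr
W_total = W₁ + W₂ = 0.08681 + 0.05068 = 0.13749 hr

Final: 0.13749 hr


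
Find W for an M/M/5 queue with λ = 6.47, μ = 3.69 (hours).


a = 1.7534; ρ = 0.3507; P₀ = 0.172547
Lq = P₀·a^c·ρ/(c!(1−ρ)²) = 0.01982
Wq = Lq/λ = 0.01982/6.47 = 0.003063 hr
W = Wq + 1/μ = 0.003063 + 0.27100 = 0.27407 hr

Final: 0.27407 hr


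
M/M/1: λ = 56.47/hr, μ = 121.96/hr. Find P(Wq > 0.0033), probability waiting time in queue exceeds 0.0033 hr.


ρ = 56.47/121.96 = 0.4630
P(Wq > t) = ρ·e^{−(μ−λ)t} = 0.4630·e^{−0.2161}
= 0.4630·0.805641 = 0.373028

Final: 0.373028


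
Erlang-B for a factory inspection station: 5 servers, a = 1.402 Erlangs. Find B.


B(c,a) = (a^c/c!) / Σ_{k=0}^{c} a^k/k!
a^5/5! = 0.045140
Σ terms (k=0..5): 1.00000 + 1.40200 + 0.98280 + 0.45930 + 0.16098 + 0.04514 = 4.050221
B = 0.045140/4.050221 = 0.011145

Final: 0.011145


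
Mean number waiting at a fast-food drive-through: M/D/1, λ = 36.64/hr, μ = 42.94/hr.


ρ = 36.64/42.94 = 0.8533
M/D/1: Lq = ρ²/(2(1−ρ)) = 0.7281/(2·0.1467) = 2.48129

Final: 2.48129


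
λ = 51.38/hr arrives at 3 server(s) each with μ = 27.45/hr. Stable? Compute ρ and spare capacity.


Total capacity cμ = 3·27.45 = 82.35/hr
ρ = λ/(cμ) = 51.38/82.35 = 0.6239
Stable ⇔ ρ < 1: YES
Spare capacity = cμ − λ = 82.35 − 51.38 = 30.97/hr

Final: ρ = 0.6239; stable; margin = 30.97/hr


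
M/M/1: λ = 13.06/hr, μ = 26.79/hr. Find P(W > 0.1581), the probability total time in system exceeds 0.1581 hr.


W ~ Exponential(μ−λ) for M/M/1.
μ − λ = 26.79 − 13.06 = 13.7300
P(W > t) = e^{−(μ−λ)t} = e^{−2.1707} = 0.114096

Final: 0.114096


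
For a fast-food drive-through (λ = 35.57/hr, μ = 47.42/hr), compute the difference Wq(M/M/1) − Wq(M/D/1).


ρ = 35.57/47.42 = 0.7501
Wq(M/M/1) = ρ/(μ−λ) = 0.7501/11.85 = 0.06330 hr
Wq(M/D/1) = ρ/(2(μ−λ)) = 0.03165 hr
Savings = 0.06330 − 0.03165 = 0.03165 hr

Final: 0.03165 hr


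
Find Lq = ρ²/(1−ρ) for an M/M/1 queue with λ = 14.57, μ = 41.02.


ρ = 14.57/41.02 = 0.3552
Lq = ρ²/(1−ρ) = 0.1262/0.6448 = 0.1957

Final: 0.1957


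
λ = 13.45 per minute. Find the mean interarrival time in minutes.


Mean interarrival time = 1/λ = 1/13.45 minute = 0.07435 minute
In minutes: 0.07435 × 1 = 0.07435 min

Final: 0.07435 min


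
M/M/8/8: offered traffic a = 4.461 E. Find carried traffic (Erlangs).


B(8,4.461) = 0.046729 (Erlang-B)
Carried load = a(1 − B) = 4.461·(1 − 0.046729) = 4.461·0.953271 = 4.2525 E

Final: 4.2525 Erlangs


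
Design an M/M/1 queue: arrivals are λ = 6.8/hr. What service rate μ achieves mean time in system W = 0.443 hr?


W = 1/(μ−λ) ⇒ μ − λ = 1/W = 1/0.443 = 2.2573
μ = λ + 1/W = 6.8 + 2.2573 = 9.0573 per hr

Final: 9.0573 /hr


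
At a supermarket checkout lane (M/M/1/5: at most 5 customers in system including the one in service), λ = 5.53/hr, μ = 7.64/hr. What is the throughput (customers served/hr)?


ρ = 0.7238; P_K = (1−ρ)ρ^5/(1−ρ^6) = 0.064088
λ_eff = λ(1 − P_K) = 5.53·(1 − 0.064088) = 5.53·0.935912 = 5.1756 /hr

Final: 5.1756 /hr


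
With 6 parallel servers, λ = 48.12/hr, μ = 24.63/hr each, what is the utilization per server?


ρ = λ/(cμ) = 48.12/(6·24.63) = 48.12/147.78 = 0.3256

Final: 0.3256


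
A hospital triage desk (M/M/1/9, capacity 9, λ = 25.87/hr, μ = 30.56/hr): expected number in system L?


ρ = 25.87/30.56 = 0.8465
L = ρ[1 − (K+1)ρ^K + Kρ^(K+1)] / [(1−ρ)(1−ρ^(K+1))]
Numerator: 0.8465·(1 − 10·0.223248 + 9·0.188987) = 0.396513
Denominator: (0.1535)·(0.811013) = 0.124465
L = 0.396513/0.124465 = 3.1857

Final: 3.1857


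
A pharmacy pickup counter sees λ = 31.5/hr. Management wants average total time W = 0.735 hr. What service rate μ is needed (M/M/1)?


W = 1/(μ−λ) ⇒ μ − λ = 1/W = 1/0.735 = 1.3605
μ = λ + 1/W = 31.5 + 1.3605 = 32.8605 per hr

Final: 32.8605 /hr


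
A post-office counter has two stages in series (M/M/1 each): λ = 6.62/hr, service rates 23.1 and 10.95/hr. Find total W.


Each node sees arrival rate λ = 6.62/hr (tandem ⇒ throughput preserved).
W₁ = 1/(μ₁−λ) = 1/(23.1−6.62) = 0.06068 hr
W₂ = 1/(μ₂−λ) = 1/(10.95−6.62) = 0.23095 hr
W_total = W₁ + W₂ = 0.06068 + 0.23095 = 0.29163 hr

Final: 0.29163 hr


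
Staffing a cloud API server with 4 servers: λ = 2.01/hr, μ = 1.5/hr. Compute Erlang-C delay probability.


a = λ/μ = 1.3400; ρ = a/4 = 0.3350
P₀ = 0.260360 (from M/M/c formula)
C(c,a) = [a^c/(c!(1−ρ))]·P₀ = [3.22418/(24·0.6650)]·0.260360
= 0.20202·0.260360 = 0.052597

Final: 0.052597


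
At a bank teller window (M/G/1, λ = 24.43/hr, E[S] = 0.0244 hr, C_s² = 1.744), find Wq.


ρ = λ·E[S] = 24.43·0.0244 = 0.5961
E[S²] = E[S]²(1+C_s²) = 0.0244²·(1+1.744) = 0.001634
Wq = λ·E[S²]/(2(1−ρ)) = 24.43·0.001634/(2·0.4039) = 0.04941 hr

Final: 0.04941 hr
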